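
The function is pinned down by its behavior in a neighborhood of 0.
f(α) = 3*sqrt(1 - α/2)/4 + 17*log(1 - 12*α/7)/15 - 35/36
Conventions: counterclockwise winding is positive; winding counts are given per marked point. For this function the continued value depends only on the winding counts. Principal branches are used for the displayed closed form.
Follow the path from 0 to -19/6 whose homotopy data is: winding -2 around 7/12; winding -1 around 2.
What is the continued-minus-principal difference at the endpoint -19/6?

Continued minus principal equals (-(1/4)*sqrt(93)) - ((68/15)*pi)*i.

The rational part is single-valued and drops out of the difference; each branch term changes only by its own monodromy.
(3/4)*sqrt(1 - α/(2)): winding -1 is odd, the square root flips sign, contributing -2*(3/4)*sqrt(1 - (-19/6)/(2)) = -2*(3/4)*sqrt(31/12) = -(1/4)*sqrt(93).
(17/15)*log(1 - α/(7/12)): each positive loop around 7/12 adds 2*pi*i to the log, so winding -2 contributes (17/15)*(-2)*2*pi*i = -(68/15)*pi*i.
Summing the contributions at α = -19/6 gives (-(1/4)*sqrt(93)) - ((68/15)*pi)*i.


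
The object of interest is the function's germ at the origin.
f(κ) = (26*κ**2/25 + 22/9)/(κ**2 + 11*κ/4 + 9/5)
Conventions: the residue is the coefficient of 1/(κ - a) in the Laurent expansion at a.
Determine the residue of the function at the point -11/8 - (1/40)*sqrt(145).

The factor κ**2 + 11*κ/4 + 9/5 splits as (κ - a)(κ - a') with a = -11/8 - (1/40)*sqrt(145), a' = -11/8 + (1/40)*sqrt(145). At the order-1 pole a set g(κ) = (κ - a)*f(κ) = [26*κ**2/25 + 22/9] / (κ - a').
Simple pole: residue = g(a) at a = -11/8 - (1/40)*sqrt(145), which is -143/100 - (81089/130500)*sqrt(145).

The residue is -143/100 - (81089/130500)*sqrt(145).


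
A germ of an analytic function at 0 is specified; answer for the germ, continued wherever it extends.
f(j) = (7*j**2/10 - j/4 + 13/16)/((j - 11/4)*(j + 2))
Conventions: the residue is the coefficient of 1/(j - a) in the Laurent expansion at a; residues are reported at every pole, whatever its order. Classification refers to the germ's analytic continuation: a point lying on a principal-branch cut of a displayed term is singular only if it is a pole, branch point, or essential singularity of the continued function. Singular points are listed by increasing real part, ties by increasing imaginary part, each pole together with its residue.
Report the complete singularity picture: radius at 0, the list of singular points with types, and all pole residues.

Radius of convergence at 0: 2.
At -2: a pole of order 1; residue -329/380.
At 11/4: a pole of order 1; residue 867/760.

Denominator factor (j + 2): pole of order 1 at -2, modulus 2.
Denominator factor (j - 11/4): pole of order 1 at 11/4, modulus 11/4.
The radius of convergence is the smallest modulus among the singular points: 2.
At the order-1 pole -2 set g(j) = (j - (-2))*f(j) = (7*j**2/10 - j/4 + 13/16)/(j - 11/4).
Simple pole: residue = g(a) at a = -2, which is -329/380.
At the order-1 pole 11/4 set g(j) = (j - (11/4))*f(j) = (7*j**2/10 - j/4 + 13/16)/(j + 2).
Simple pole: residue = g(a) at a = 11/4, which is 867/760.
List the singular points by increasing real part (a conjugate pair: the negative imaginary part first).


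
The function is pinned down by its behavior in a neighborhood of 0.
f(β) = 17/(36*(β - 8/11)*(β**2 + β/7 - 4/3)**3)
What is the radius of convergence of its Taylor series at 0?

The radius of convergence is 8/11.

Denominator factor (β - 8/11): pole of order 1 at 8/11, modulus 8/11.
Denominator factor (β**2 + β/7 - 4/3)^3: discriminant 787/147, real irrational roots -1/14 + (1/42)*sqrt(2361) and -1/14 - (1/42)*sqrt(2361); poles of order 3, moduli -1/14 + (1/42)*sqrt(2361) and 1/14 + (1/42)*sqrt(2361).
The radius of convergence is the smallest modulus among the singular points: 8/11.


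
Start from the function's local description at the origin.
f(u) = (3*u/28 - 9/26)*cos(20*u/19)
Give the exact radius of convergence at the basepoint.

The radius of convergence is infinite.

The factor cos(20*u/19) is entire and contributes no finite singular point.
The polynomial part has no poles.
No finite singular points: the Taylor series at 0 converges everywhere.


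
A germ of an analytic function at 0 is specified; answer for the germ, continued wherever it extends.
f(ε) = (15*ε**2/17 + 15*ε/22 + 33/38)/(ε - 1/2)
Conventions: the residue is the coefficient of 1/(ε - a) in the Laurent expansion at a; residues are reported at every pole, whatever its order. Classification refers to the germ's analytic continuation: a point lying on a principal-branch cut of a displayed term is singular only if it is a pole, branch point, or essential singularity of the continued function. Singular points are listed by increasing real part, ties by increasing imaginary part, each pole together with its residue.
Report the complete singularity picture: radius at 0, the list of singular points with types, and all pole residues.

Denominator factor (ε - 1/2): pole of order 1 at 1/2, modulus 1/2.
The radius of convergence is the smallest modulus among the singular points: 1/2.
At the order-1 pole 1/2 set g(ε) = (ε - (1/2))*f(ε) = 15*ε**2/17 + 15*ε/22 + 33/38.
Simple pole: residue = g(a) at a = 1/2, which is 10161/7106.

Radius of convergence at 0: 1/2.
At 1/2: a pole of order 1; residue 10161/7106.


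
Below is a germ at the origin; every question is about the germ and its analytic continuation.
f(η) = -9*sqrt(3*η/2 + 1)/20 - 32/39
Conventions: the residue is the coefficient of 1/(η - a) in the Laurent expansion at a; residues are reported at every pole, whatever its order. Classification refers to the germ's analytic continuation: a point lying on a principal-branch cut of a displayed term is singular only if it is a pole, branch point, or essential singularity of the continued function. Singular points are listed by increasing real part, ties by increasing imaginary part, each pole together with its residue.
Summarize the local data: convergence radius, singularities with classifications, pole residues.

Branch term (-9/20)*sqrt(1 - η/(-2/3)): its argument vanishes at η = -2/3, a square-root branch point, modulus 2/3.
The radius of convergence is the smallest modulus among the singular points: 2/3.

Radius of convergence at 0: 2/3.
At -2/3: an algebraic (square-root) branch point.


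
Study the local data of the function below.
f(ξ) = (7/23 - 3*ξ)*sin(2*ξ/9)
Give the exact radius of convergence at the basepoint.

The radius of convergence is infinite.

The factor sin(2*ξ/9) is entire and contributes no finite singular point.
The polynomial part has no poles.
No finite singular points: the Taylor series at 0 converges everywhere.


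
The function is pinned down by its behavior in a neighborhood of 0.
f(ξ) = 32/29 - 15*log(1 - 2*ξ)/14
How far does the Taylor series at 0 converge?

The radius of convergence is 1/2.

Branch term (-15/14)*log(1 - ξ/(1/2)): its argument vanishes at ξ = 1/2, a logarithmic branch point, modulus 1/2.
The radius of convergence is the smallest modulus among the singular points: 1/2.


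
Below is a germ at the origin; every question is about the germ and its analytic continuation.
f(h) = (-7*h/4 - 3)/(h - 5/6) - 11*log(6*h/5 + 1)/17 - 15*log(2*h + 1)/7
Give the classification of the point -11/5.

Denominator factors: h - 5/6 = -91/30 at h = -11/5 — none vanishes.
Branch term log(1 - h/(-5/6)): argument at -11/5 is -41/25, nonzero, so -11/5 is not its branch point (a point on a principal cut is still regular for the continued germ).
Branch term log(1 - h/(-1/2)): argument at -11/5 is -17/5, nonzero, so -11/5 is not its branch point (a point on a principal cut is still regular for the continued germ).
So the germ continues analytically to -11/5.

The point is a regular point.


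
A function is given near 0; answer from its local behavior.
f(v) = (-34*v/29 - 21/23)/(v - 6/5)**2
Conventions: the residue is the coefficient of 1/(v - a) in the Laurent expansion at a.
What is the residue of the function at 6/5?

The residue is -34/29.

At the order-2 pole 6/5 set g(v) = (v - (6/5))^2*f(v) = -34*v/29 - 21/23.
Order-2 pole: residue = g'(a); g'(6/5) = -34/29, so the residue is -34/29.


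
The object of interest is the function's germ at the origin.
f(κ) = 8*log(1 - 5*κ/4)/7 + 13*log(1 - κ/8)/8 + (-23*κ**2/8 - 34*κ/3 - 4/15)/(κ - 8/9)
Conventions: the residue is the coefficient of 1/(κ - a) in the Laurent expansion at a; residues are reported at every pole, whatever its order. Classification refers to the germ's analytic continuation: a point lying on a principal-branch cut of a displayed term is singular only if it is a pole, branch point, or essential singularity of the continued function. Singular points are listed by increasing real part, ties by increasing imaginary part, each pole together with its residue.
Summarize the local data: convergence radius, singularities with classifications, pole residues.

Denominator factor (κ - 8/9): pole of order 1 at 8/9, modulus 8/9.
Branch term (13/8)*log(1 - κ/(8)): its argument vanishes at κ = 8, a logarithmic branch point, modulus 8.
Branch term (8/7)*log(1 - κ/(4/5)): its argument vanishes at κ = 4/5, a logarithmic branch point, modulus 4/5.
The radius of convergence is the smallest modulus among the singular points: 4/5.
The branch terms are analytic at 8/9 and contribute nothing to the residue; only the rational part matters.
At the order-1 pole 8/9 set g(κ) = (κ - (8/9))*(rational part) = -23*κ**2/8 - 34*κ/3 - 4/15.
Simple pole: residue = g(a) at a = 8/9, which is -5108/405.
List the singular points by increasing real part (a conjugate pair: the negative imaginary part first).

Radius of convergence at 0: 4/5.
At 4/5: a logarithmic branch point.
At 8/9: a pole of order 1; residue -5108/405.
At 8: a logarithmic branch point.


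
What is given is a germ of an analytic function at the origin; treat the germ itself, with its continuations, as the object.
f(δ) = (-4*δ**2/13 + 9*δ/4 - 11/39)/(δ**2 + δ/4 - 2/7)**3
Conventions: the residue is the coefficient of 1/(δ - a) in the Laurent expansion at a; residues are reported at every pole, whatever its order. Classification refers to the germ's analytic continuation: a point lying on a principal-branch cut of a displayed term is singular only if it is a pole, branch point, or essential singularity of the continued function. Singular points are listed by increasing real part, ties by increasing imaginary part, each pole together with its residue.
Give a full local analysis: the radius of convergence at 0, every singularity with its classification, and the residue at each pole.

Radius of convergence at 0: -1/8 + (3/56)*sqrt(105).
At -1/8 - (3/56)*sqrt(105): a pole of order 3; residue (161728/820125)*sqrt(105).
At -1/8 + (3/56)*sqrt(105): a pole of order 3; residue -(161728/820125)*sqrt(105).


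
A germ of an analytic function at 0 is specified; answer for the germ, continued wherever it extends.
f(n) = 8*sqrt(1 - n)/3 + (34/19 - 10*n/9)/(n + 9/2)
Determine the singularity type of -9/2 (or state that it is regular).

The point is a pole of order 1.

The denominator factor n + 9/2 vanishes at -9/2 and appears to the power 1; the numerator there equals 129/19, nonzero, and no other factor vanishes.
The branch terms are analytic at this point.
Hence a pole whose order is the multiplicity, 1.


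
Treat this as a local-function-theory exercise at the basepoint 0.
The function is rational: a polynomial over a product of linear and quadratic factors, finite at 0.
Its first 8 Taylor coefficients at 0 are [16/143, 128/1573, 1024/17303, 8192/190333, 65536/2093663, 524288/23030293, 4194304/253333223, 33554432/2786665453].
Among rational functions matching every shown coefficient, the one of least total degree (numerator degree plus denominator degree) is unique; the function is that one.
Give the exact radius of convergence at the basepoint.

No rational of total degree below 1 reproduces all 8 coefficients; solving the [0/1] Pade equations on them gives f(r) = -2/(13*(r - 11/8)), whose expansion matches every shown term.
Denominator factor (r - 11/8): pole of order 1 at 11/8, modulus 11/8.
The radius of convergence is the smallest modulus among the singular points: 11/8.

The radius of convergence is 11/8.


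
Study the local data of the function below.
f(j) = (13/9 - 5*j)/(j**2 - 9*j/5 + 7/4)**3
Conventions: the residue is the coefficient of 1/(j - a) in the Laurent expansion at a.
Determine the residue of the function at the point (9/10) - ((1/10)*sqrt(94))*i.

The residue is -((171875/2491752)*sqrt(94))*i.

The factor j**2 - 9*j/5 + 7/4 splits as (j - a)(j - a') with a = (9/10) - ((1/10)*sqrt(94))*i, a' = (9/10) + ((1/10)*sqrt(94))*i. At the order-3 pole a set g(j) = (j - a)^3*f(j) = [13/9 - 5*j] / (j - a')^3.
Order-3 pole: residue = g''(a)/2; g''((9/10) - ((1/10)*sqrt(94))*i) = -((171875/1245876)*sqrt(94))*i, so the residue is -((171875/2491752)*sqrt(94))*i.


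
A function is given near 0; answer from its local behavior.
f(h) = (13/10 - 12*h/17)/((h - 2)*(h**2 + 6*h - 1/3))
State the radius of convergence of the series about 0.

Denominator factor (h - 2): pole of order 1 at 2, modulus 2.
Denominator factor (h**2 + 6*h - 1/3): discriminant 112/3, real irrational roots -3 + (2/3)*sqrt(21) and -3 - (2/3)*sqrt(21); poles of order 1, moduli -3 + (2/3)*sqrt(21) and 3 + (2/3)*sqrt(21).
The radius of convergence is the smallest modulus among the singular points: -3 + (2/3)*sqrt(21).

The radius of convergence is -3 + (2/3)*sqrt(21).


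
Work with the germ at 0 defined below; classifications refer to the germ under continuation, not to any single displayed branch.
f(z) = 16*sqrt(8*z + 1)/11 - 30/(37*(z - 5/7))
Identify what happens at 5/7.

The denominator factor z - 5/7 vanishes at 5/7 and appears to the power 1; the numerator there equals -30/37, nonzero, and no other factor vanishes.
The branch terms are analytic at this point.
Hence a pole whose order is the multiplicity, 1.

The point is a pole of order 1.


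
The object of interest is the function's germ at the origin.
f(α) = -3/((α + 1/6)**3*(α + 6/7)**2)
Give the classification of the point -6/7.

The point is a pole of order 2.

The denominator factor α + 6/7 vanishes at -6/7 and appears to the power 2; the numerator there equals -3, nonzero, and no other factor vanishes.
Hence a pole whose order is the multiplicity, 2.


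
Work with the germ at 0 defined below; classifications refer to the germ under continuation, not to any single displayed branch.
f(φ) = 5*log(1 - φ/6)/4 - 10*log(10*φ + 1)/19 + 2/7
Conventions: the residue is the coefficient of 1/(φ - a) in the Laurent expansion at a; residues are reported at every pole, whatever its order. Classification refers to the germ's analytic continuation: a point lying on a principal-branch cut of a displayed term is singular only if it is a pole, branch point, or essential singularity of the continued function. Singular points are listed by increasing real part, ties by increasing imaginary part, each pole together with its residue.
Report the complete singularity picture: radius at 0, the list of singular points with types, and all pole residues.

Branch term (-10/19)*log(1 - φ/(-1/10)): its argument vanishes at φ = -1/10, a logarithmic branch point, modulus 1/10.
Branch term (5/4)*log(1 - φ/(6)): its argument vanishes at φ = 6, a logarithmic branch point, modulus 6.
The radius of convergence is the smallest modulus among the singular points: 1/10.
List the singular points by increasing real part (a conjugate pair: the negative imaginary part first).

Radius of convergence at 0: 1/10.
At -1/10: a logarithmic branch point.
At 6: a logarithmic branch point.


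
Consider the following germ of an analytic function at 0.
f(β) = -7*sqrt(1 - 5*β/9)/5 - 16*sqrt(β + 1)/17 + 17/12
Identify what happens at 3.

The point is a regular point.

There is no denominator, hence no pole anywhere.
Branch term sqrt(1 - β/(9/5)): argument at 3 is -2/3, nonzero, so 3 is not its branch point (a point on a principal cut is still regular for the continued germ).
Branch term sqrt(1 - β/(-1)): argument at 3 is 4, nonzero, so 3 is not its branch point (a point on a principal cut is still regular for the continued germ).
So the germ continues analytically to 3.


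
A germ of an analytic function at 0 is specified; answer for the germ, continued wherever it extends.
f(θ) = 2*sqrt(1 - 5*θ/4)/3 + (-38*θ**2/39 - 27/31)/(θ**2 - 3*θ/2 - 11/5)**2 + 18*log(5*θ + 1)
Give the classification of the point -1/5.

The term (18)*log(1 - θ/(-1/5)) has argument 1 - -1/5/(-1/5) = 0 at -1/5: a logarithmic (infinitely-sheeted) branch point; the remaining terms are analytic or single-valued there.

The point is a logarithmic branch point.


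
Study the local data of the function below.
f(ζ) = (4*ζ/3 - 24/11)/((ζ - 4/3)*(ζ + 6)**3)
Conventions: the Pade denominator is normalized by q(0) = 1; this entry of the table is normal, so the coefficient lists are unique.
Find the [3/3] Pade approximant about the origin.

The Pade approximant has numerator coefficients [1/132, -747740/140893533, 42875/93929022, -1715/62619348]; denominator coefficients [1, -644087/1897556, -1501201/5692668, -6840587/204936048].

Taylor coefficients needed (expand at 0): a_0 = 1/132, a_1 = -13/4752, a_2 = 29/19008, a_3 = 5/228096, a_4 = 2615/8211456, a_5 = 5413/32845824, a_6 = 18479/131383296.
Write the denominator as Q(ζ) = 1 + q1*ζ + q2*ζ^2 + q3*ζ^3. Requiring Q*f - P = O(ζ^7) with deg P <= 3 kills the coefficients of ζ^4..ζ^6 in Q*f:
  ζ^4: a_4 + q1*a_3 + q2*a_2 + q3*a_1 = 0, i.e. 2615/8211456 + (5/228096)*q1 + (29/19008)*q2 + (-13/4752)*q3 = 0.
  ζ^5: a_5 + q1*a_4 + q2*a_3 + q3*a_2 = 0, i.e. 5413/32845824 + (2615/8211456)*q1 + (5/228096)*q2 + (29/19008)*q3 = 0.
  ζ^6: a_6 + q1*a_5 + q2*a_4 + q3*a_3 = 0, i.e. 18479/131383296 + (5413/32845824)*q1 + (2615/8211456)*q2 + (5/228096)*q3 = 0.
Solving this linear system: q1 = -644087/1897556, q2 = -1501201/5692668, q3 = -6840587/204936048.
The numerator is Q*f truncated at degree 3: P0 = a_0 = 1/132; P1 = a_1 + q1*a_0 = -747740/140893533; P2 = a_2 + q1*a_1 + q2*a_0 = 42875/93929022; P3 = a_3 + q1*a_2 + q2*a_1 + q3*a_0 = -1715/62619348.


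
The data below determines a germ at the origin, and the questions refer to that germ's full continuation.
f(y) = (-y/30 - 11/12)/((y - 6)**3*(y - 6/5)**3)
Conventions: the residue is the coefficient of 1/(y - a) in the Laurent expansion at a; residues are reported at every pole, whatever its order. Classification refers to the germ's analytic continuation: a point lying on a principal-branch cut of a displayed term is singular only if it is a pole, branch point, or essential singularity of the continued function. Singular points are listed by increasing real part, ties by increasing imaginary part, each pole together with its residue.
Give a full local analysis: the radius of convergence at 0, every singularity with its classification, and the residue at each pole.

Radius of convergence at 0: 6/5.
At 6/5: a pole of order 3; residue 38875/15925248.
At 6: a pole of order 3; residue -38875/15925248.

Denominator factor (y - 6)^3: pole of order 3 at 6, modulus 6.
Denominator factor (y - 6/5)^3: pole of order 3 at 6/5, modulus 6/5.
The radius of convergence is the smallest modulus among the singular points: 6/5.
At the order-3 pole 6/5 set g(y) = (y - (6/5))^3*f(y) = (-y/30 - 11/12)/(y - 6)**3.
Order-3 pole: residue = g''(a)/2; g''(6/5) = 38875/7962624, so the residue is 38875/15925248.
At the order-3 pole 6 set g(y) = (y - (6))^3*f(y) = (-y/30 - 11/12)/(y - 6/5)**3.
Order-3 pole: residue = g''(a)/2; g''(6) = -38875/7962624, so the residue is -38875/15925248.
List the singular points by increasing real part (a conjugate pair: the negative imaginary part first).


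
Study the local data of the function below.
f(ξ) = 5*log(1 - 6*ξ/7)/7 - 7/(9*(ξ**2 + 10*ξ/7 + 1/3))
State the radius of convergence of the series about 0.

The radius of convergence is 5/7 - (1/21)*sqrt(78).

Denominator factor (ξ**2 + 10*ξ/7 + 1/3): discriminant 104/147, real irrational roots -5/7 + (1/21)*sqrt(78) and -5/7 - (1/21)*sqrt(78); poles of order 1, moduli 5/7 - (1/21)*sqrt(78) and 5/7 + (1/21)*sqrt(78).
Branch term (5/7)*log(1 - ξ/(7/6)): its argument vanishes at ξ = 7/6, a logarithmic branch point, modulus 7/6.
The radius of convergence is the smallest modulus among the singular points: 5/7 - (1/21)*sqrt(78).


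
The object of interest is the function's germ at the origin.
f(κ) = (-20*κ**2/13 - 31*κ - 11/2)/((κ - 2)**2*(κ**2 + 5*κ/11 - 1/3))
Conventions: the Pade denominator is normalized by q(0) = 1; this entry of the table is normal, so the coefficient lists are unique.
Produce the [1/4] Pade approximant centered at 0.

The Pade approximant has numerator coefficients [33/8, 3172911195/137693356]; denominator coefficients [1, -913979702/378656729, -24912720659/19690149908, 53577266627/19690149908, -224838298195/255971948804].


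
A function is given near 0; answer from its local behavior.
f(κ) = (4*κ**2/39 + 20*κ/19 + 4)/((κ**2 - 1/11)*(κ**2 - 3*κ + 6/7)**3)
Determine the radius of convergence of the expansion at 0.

Denominator factor (κ**2 - 3*κ + 6/7)^3: discriminant 39/7, real irrational roots 3/2 + (1/14)*sqrt(273) and 3/2 - (1/14)*sqrt(273); poles of order 3, moduli 3/2 + (1/14)*sqrt(273) and 3/2 - (1/14)*sqrt(273).
Denominator factor (κ**2 - 1/11): discriminant 4/11, real irrational roots (1/11)*sqrt(11) and -(1/11)*sqrt(11); poles of order 1, moduli (1/11)*sqrt(11) and (1/11)*sqrt(11).
The radius of convergence is the smallest modulus among the singular points: (1/11)*sqrt(11).

The radius of convergence is (1/11)*sqrt(11).


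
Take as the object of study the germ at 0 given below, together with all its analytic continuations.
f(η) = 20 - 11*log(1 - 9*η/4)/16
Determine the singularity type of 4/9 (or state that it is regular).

The term (-11/16)*log(1 - η/(4/9)) has argument 1 - 4/9/(4/9) = 0 at 4/9: a logarithmic (infinitely-sheeted) branch point; the remaining terms are analytic or single-valued there.

The point is a logarithmic branch point.


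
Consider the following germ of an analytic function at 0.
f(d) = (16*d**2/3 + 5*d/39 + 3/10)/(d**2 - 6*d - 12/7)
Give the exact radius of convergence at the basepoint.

Denominator factor (d**2 - 6*d - 12/7): discriminant 300/7, real irrational roots 3 + (5/7)*sqrt(21) and 3 - (5/7)*sqrt(21); poles of order 1, moduli 3 + (5/7)*sqrt(21) and -3 + (5/7)*sqrt(21).
The radius of convergence is the smallest modulus among the singular points: -3 + (5/7)*sqrt(21).

The radius of convergence is -3 + (5/7)*sqrt(21).


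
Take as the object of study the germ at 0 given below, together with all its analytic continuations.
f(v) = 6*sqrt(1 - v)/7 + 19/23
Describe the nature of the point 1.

The point is an algebraic (square-root) branch point.

The term (6/7)*sqrt(1 - v/(1)) has argument 1 - 1/(1) = 0 at 1: a square-root (algebraic, two-sheeted) branch point; the remaining terms are analytic or single-valued there.


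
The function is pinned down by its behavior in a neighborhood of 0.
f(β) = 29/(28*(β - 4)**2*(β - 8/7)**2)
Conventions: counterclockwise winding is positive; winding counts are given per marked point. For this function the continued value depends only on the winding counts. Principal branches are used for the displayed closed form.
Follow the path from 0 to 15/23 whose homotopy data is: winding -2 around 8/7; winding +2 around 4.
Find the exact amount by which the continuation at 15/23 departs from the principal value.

Continued minus principal equals 0.

The function is rational, hence single-valued: continuing it around any pole returns the same value, so the difference is 0.


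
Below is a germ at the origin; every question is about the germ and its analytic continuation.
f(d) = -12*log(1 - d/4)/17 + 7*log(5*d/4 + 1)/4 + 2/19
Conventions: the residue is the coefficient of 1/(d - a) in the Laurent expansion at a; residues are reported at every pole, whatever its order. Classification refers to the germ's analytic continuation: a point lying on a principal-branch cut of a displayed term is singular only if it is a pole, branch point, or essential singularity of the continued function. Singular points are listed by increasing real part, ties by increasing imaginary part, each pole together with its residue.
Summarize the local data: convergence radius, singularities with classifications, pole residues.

Radius of convergence at 0: 4/5.
At -4/5: a logarithmic branch point.
At 4: a logarithmic branch point.

Branch term (7/4)*log(1 - d/(-4/5)): its argument vanishes at d = -4/5, a logarithmic branch point, modulus 4/5.
Branch term (-12/17)*log(1 - d/(4)): its argument vanishes at d = 4, a logarithmic branch point, modulus 4.
The radius of convergence is the smallest modulus among the singular points: 4/5.
List the singular points by increasing real part (a conjugate pair: the negative imaginary part first).


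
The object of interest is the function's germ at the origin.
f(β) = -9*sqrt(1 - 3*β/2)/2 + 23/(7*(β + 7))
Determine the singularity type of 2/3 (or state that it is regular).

The term (-9/2)*sqrt(1 - β/(2/3)) has argument 1 - 2/3/(2/3) = 0 at 2/3: a square-root (algebraic, two-sheeted) branch point; the remaining terms are analytic or single-valued there.

The point is an algebraic (square-root) branch point.


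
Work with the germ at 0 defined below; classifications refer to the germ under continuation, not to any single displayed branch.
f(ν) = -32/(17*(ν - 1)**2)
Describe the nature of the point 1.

The point is a pole of order 2.

The denominator factor ν - 1 vanishes at 1 and appears to the power 2; the numerator there equals -32/17, nonzero, and no other factor vanishes.
Hence a pole whose order is the multiplicity, 2.


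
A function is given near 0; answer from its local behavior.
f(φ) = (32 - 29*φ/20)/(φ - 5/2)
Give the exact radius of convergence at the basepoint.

The radius of convergence is 5/2.

Denominator factor (φ - 5/2): pole of order 1 at 5/2, modulus 5/2.
The radius of convergence is the smallest modulus among the singular points: 5/2.


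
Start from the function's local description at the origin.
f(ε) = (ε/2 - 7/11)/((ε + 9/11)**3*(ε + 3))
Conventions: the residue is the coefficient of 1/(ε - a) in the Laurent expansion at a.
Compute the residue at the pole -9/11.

The residue is -5687/27648.

At the order-3 pole -9/11 set g(ε) = (ε - (-9/11))^3*f(ε) = (ε/2 - 7/11)/(ε + 3).
Order-3 pole: residue = g''(a)/2; g''(-9/11) = -5687/13824, so the residue is -5687/27648.


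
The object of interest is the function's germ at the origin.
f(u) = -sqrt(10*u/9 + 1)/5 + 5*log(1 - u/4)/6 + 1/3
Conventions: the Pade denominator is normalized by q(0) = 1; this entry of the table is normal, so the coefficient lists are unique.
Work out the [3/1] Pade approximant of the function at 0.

The Pade approximant has numerator coefficients [2/15, -27133/108270, -73961/461952, -5686715/299344896]; denominator coefficients [1, 29813/57744].

Taylor coefficients needed (expand at 0): a_0 = 2/15, a_1 = -23/72, a_2 = 25/5184, a_3 = -2005/93312, a_4 = 149065/13436928.
Write the denominator as Q(u) = 1 + q1*u. Requiring Q*f - P = O(u^5) with deg P <= 3 kills the coefficients of u^4..u^4 in Q*f:
  u^4: a_4 + q1*a_3 = 0, i.e. 149065/13436928 + (-2005/93312)*q1 = 0.
Solving this linear system: q1 = 29813/57744.
The numerator is Q*f truncated at degree 3: P0 = a_0 = 2/15; P1 = a_1 + q1*a_0 = -27133/108270; P2 = a_2 + q1*a_1 = -73961/461952; P3 = a_3 + q1*a_2 = -5686715/299344896.


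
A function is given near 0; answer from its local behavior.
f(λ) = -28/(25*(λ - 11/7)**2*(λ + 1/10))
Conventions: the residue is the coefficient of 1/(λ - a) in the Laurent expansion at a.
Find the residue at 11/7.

At the order-2 pole 11/7 set g(λ) = (λ - (11/7))^2*f(λ) = -28/(25*(λ + 1/10)).
Order-2 pole: residue = g'(a); g'(11/7) = 5488/13689, so the residue is 5488/13689.

The residue is 5488/13689.


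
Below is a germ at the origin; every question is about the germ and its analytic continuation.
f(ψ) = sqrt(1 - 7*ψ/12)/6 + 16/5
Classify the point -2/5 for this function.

There is no denominator, hence no pole anywhere.
Branch term sqrt(1 - ψ/(12/7)): argument at -2/5 is 37/30, nonzero, so -2/5 is not its branch point (a point on a principal cut is still regular for the continued germ).
So the germ continues analytically to -2/5.

The point is a regular point.


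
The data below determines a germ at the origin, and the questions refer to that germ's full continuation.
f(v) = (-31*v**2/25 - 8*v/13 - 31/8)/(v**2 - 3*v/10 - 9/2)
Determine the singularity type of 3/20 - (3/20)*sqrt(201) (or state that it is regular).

The point is a pole of order 1.

The denominator factor v**2 - 3*v/10 - 9/2 vanishes at 3/20 - (3/20)*sqrt(201) and appears to the power 1; the numerator there equals -312101/32500 + (9627/65000)*sqrt(201), nonzero, and no other factor vanishes.
Hence a pole whose order is the multiplicity, 1.


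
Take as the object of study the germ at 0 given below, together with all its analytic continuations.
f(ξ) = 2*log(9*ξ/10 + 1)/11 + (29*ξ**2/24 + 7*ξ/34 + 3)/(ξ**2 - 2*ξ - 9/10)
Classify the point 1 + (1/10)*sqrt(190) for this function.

The point is a pole of order 1.

The denominator factor ξ**2 - 2*ξ - 9/10 vanishes at 1 + (1/10)*sqrt(190) and appears to the power 1; the numerator there equals 27377/4080 + (107/408)*sqrt(190), nonzero, and no other factor vanishes.
The branch terms are analytic at this point.
Hence a pole whose order is the multiplicity, 1.


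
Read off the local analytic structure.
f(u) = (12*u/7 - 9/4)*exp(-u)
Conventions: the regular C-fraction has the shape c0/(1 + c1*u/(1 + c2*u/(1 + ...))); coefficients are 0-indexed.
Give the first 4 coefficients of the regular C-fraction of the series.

Taylor coefficients (expand at 0): a_0 = -9/4, a_1 = 111/28, a_2 = -159/56, a_3 = 69/56.
c0 = a_0 = -9/4. Peel one level at a time: if S = 1 + c*u/S' with S'(0) = 1, then c is the u-coefficient of S and S' = c*u/(S - 1).
S_1 = c0/f = 1 + (37/21)*u + (1625/882)*u^2 + ...; c1 = 37/21.
S_2 = c1*u/(S_1 - 1) = 1 + (-1625/1554)*u + (1107/5476)*u^2 + ...; c2 = -1625/1554.
S_3 = c2*u/(S_2 - 1) = 1 + (23247/120250)*u + ...; c3 = 23247/120250.

The regular C-fraction coefficients are [-9/4, 37/21, -1625/1554, 23247/120250].


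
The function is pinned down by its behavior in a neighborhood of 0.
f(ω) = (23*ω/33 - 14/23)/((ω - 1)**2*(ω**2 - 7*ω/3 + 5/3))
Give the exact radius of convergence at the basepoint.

Denominator factor (ω**2 - 7*ω/3 + 5/3): discriminant -11/9, complex-conjugate roots (7/6) + ((1/6)*sqrt(11))*i and (7/6) - ((1/6)*sqrt(11))*i; poles of order 1, moduli (1/3)*sqrt(15) and (1/3)*sqrt(15).
Denominator factor (ω - 1)^2: pole of order 2 at 1, modulus 1.
The radius of convergence is the smallest modulus among the singular points: 1.

The radius of convergence is 1.


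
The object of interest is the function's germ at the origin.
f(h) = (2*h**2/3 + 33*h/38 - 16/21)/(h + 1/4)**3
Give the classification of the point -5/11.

Denominator factors: h + 1/4 = -9/44 at h = -5/11 — none vanishes.
So the germ continues analytically to -5/11.

The point is a regular point.


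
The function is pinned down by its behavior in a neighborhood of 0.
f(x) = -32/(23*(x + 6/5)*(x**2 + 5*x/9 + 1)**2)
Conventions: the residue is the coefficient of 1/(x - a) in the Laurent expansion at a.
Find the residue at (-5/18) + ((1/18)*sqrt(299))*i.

The factor x**2 + 5*x/9 + 1 splits as (x - a)(x - a') with a = (-5/18) + ((1/18)*sqrt(299))*i, a' = (-5/18) - ((1/18)*sqrt(299))*i. At the order-2 pole a set g(x) = (x - a)^2*f(x) = [-32/(23*(x + 6/5))] / (x - a')^2.
Order-2 pole: residue = g'(a); g'((-5/18) + ((1/18)*sqrt(299))*i) = (90000/406847) + ((875902320/36372528647)*sqrt(299))*i, so the residue is (90000/406847) + ((875902320/36372528647)*sqrt(299))*i.

The residue is (90000/406847) + ((875902320/36372528647)*sqrt(299))*i.


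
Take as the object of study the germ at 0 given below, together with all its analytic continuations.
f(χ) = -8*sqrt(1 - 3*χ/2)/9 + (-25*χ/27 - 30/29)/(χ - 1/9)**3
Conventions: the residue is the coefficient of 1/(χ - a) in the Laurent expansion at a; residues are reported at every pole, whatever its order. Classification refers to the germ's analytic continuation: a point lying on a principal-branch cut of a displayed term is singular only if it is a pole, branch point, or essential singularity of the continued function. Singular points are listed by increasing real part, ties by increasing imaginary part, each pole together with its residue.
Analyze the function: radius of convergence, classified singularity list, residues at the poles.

Denominator factor (χ - 1/9)^3: pole of order 3 at 1/9, modulus 1/9.
Branch term (-8/9)*sqrt(1 - χ/(2/3)): its argument vanishes at χ = 2/3, a square-root branch point, modulus 2/3.
The radius of convergence is the smallest modulus among the singular points: 1/9.
The branch term is analytic at 1/9 and contributes nothing to the residue; only the rational part matters.
At the order-3 pole 1/9 set g(χ) = (χ - (1/9))^3*(rational part) = -25*χ/27 - 30/29.
Order-3 pole: residue = g''(a)/2; g''(1/9) = 0, so the residue is 0.
List the singular points by increasing real part (a conjugate pair: the negative imaginary part first).

Radius of convergence at 0: 1/9.
At 1/9: a pole of order 3; residue 0.
At 2/3: an algebraic (square-root) branch point.


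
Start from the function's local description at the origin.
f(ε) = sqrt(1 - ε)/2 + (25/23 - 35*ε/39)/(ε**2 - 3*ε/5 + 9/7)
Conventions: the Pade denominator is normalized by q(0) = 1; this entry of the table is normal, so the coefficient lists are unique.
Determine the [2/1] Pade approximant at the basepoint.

Taylor coefficients needed (expand at 0): a_0 = 557/414, a_1 = -17873/32292, a_2 = -333899/387504, a_3 = -390961/2325024.
Write the denominator as Q(ε) = 1 + q1*ε. Requiring Q*f - P = O(ε^4) with deg P <= 2 kills the coefficients of ε^3..ε^3 in Q*f:
  ε^3: a_3 + q1*a_2 = 0, i.e. -390961/2325024 + (-333899/387504)*q1 = 0.
Solving this linear system: q1 = -390961/2003394.
The numerator is Q*f truncated at degree 2: P0 = a_0 = 557/414; P1 = a_1 + q1*a_0 = -733227119/898522209; P2 = a_2 + q1*a_1 = -32504416765/43129066032.

The Pade approximant has numerator coefficients [557/414, -733227119/898522209, -32504416765/43129066032]; denominator coefficients [1, -390961/2003394].


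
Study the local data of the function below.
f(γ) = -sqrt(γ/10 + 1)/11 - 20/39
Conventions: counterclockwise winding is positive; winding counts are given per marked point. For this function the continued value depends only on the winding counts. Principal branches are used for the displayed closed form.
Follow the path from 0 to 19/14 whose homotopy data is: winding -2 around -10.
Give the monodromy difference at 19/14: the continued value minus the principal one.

The rational part is single-valued and drops out of the difference; each branch term changes only by its own monodromy.
(-1/11)*sqrt(1 - γ/(-10)): winding -2 is even, the square root returns to the same sheet, contribution 0.
Summing the contributions at γ = 19/14 gives 0.

Continued minus principal equals 0.


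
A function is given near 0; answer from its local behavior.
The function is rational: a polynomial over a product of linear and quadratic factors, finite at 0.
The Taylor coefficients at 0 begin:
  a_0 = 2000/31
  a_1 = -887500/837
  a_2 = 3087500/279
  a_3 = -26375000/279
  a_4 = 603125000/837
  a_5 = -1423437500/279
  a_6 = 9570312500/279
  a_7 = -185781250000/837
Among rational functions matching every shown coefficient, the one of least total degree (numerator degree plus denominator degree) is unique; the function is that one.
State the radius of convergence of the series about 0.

The radius of convergence is 1/5.

No rational of total degree below 4 reproduces all 8 coefficients; solving the [1/3] Pade equations on them gives f(λ) = (16/31 - 20*λ/27)/(λ + 1/5)**3, whose expansion matches every shown term.
Denominator factor (λ + 1/5)^3: pole of order 3 at -1/5, modulus 1/5.
The radius of convergence is the smallest modulus among the singular points: 1/5.


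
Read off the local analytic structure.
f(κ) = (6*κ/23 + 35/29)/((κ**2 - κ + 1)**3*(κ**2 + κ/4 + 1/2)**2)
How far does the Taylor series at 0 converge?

The radius of convergence is (1/2)*sqrt(2).

Denominator factor (κ**2 + κ/4 + 1/2)^2: discriminant -31/16, complex-conjugate roots (-1/8) + ((1/8)*sqrt(31))*i and (-1/8) - ((1/8)*sqrt(31))*i; poles of order 2, moduli (1/2)*sqrt(2) and (1/2)*sqrt(2).
Denominator factor (κ**2 - κ + 1)^3: discriminant -3, complex-conjugate roots (1/2) + ((1/2)*sqrt(3))*i and (1/2) - ((1/2)*sqrt(3))*i; poles of order 3, moduli 1 and 1.
The radius of convergence is the smallest modulus among the singular points: (1/2)*sqrt(2).


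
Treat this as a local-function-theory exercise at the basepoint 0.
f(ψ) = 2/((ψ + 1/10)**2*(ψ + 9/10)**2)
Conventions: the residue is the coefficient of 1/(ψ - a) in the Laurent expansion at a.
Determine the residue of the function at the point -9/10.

The residue is 125/16.

At the order-2 pole -9/10 set g(ψ) = (ψ - (-9/10))^2*f(ψ) = 2/(ψ + 1/10)**2.
Order-2 pole: residue = g'(a); g'(-9/10) = 125/16, so the residue is 125/16.


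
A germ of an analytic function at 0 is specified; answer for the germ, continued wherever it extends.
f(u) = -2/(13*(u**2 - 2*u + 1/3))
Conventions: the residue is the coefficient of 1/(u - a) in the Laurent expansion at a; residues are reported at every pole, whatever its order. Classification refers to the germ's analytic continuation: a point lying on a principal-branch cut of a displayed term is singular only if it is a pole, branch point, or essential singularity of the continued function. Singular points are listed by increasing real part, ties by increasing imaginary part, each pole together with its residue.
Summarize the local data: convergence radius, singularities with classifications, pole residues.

Denominator factor (u**2 - 2*u + 1/3): discriminant 8/3, real irrational roots 1 + (1/3)*sqrt(6) and 1 - (1/3)*sqrt(6); poles of order 1, moduli 1 + (1/3)*sqrt(6) and 1 - (1/3)*sqrt(6).
The radius of convergence is the smallest modulus among the singular points: 1 - (1/3)*sqrt(6).
The factor u**2 - 2*u + 1/3 splits as (u - a)(u - a') with a = 1 - (1/3)*sqrt(6), a' = 1 + (1/3)*sqrt(6). At the order-1 pole a set g(u) = (u - a)*f(u) = [-2/13] / (u - a').
Simple pole: residue = g(a) at a = 1 - (1/3)*sqrt(6), which is (1/26)*sqrt(6).
The factor u**2 - 2*u + 1/3 splits as (u - a)(u - a') with a = 1 + (1/3)*sqrt(6), a' = 1 - (1/3)*sqrt(6). At the order-1 pole a set g(u) = (u - a)*f(u) = [-2/13] / (u - a').
Simple pole: residue = g(a) at a = 1 + (1/3)*sqrt(6), which is -(1/26)*sqrt(6).
List the singular points by increasing real part (a conjugate pair: the negative imaginary part first).

Radius of convergence at 0: 1 - (1/3)*sqrt(6).
At 1 - (1/3)*sqrt(6): a pole of order 1; residue (1/26)*sqrt(6).
At 1 + (1/3)*sqrt(6): a pole of order 1; residue -(1/26)*sqrt(6).


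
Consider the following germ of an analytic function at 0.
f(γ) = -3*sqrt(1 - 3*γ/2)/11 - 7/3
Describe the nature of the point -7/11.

The point is a regular point.

There is no denominator, hence no pole anywhere.
Branch term sqrt(1 - γ/(2/3)): argument at -7/11 is 43/22, nonzero, so -7/11 is not its branch point (a point on a principal cut is still regular for the continued germ).
So the germ continues analytically to -7/11.


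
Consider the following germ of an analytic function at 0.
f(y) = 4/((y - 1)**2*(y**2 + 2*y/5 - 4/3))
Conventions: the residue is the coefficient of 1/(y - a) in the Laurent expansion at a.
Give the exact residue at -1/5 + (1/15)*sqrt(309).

The residue is 1080 + (6330/103)*sqrt(309).

The factor y**2 + 2*y/5 - 4/3 splits as (y - a)(y - a') with a = -1/5 + (1/15)*sqrt(309), a' = -1/5 - (1/15)*sqrt(309). At the order-1 pole a set g(y) = (y - a)*f(y) = [4/(y - 1)**2] / (y - a').
Simple pole: residue = g(a) at a = -1/5 + (1/15)*sqrt(309), which is 1080 + (6330/103)*sqrt(309).
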